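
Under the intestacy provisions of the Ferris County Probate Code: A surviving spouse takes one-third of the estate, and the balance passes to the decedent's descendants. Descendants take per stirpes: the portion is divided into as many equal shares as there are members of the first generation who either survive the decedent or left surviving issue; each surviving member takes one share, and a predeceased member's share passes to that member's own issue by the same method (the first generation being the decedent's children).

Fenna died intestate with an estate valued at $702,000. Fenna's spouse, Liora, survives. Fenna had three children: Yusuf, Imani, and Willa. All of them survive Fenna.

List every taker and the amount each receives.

Liora: $234,000; Yusuf: $156,000; Imani: $156,000; Willa: $156,000

Liora takes one-third of $702,000 = $234,000. The remaining $468,000 passes to the descendants.
The descendants' portion ($468,000) is divided into 3 shares of $156,000: Yusuf, Imani, and Willa each take $156,000.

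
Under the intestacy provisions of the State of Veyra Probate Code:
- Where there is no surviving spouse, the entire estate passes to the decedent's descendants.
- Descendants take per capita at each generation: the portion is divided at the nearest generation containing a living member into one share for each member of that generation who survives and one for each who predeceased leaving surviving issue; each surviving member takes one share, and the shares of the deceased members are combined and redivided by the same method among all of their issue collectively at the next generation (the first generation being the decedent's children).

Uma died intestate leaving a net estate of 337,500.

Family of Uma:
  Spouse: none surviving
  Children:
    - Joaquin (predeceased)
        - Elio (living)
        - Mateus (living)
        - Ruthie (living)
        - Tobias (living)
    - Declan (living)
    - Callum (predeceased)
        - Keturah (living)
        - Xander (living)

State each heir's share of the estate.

The entire 337,500 passes to the descendants.
That amount (337,500) is divided at the children's generation into 3 shares of 112,500. Declan takes 112,500. The 2 shares of the deceased (Joaquin and Callum) are combined into a pool of 225,000.
That pool (225,000) is divided at the grandchildren's generation equally among Elio, Mateus, Ruthie, Tobias, Keturah, and Xander: 37,500 each.

Elio: 37,500; Mateus: 37,500; Ruthie: 37,500; Tobias: 37,500; Declan: 112,500; Keturah: 37,500; Xander: 37,500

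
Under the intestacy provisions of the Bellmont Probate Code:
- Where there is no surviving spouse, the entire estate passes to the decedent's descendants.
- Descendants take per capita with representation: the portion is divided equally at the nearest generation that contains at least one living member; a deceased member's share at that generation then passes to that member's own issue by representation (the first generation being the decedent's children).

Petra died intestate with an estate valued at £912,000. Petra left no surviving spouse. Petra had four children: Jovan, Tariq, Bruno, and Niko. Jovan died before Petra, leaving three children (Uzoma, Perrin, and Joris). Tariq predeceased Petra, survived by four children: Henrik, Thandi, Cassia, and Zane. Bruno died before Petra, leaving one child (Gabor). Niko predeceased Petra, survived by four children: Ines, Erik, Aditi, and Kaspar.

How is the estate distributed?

The entire £912,000 passes to the descendants.
No child survives, so the initial division is made at the grandchildren's generation.
That amount (£912,000) is divided into 12 shares of £76,000: Uzoma, Perrin, Joris, Henrik, Thandi, Cassia, Zane, Gabor, Ines, Erik, Aditi, and Kaspar each take £76,000.

Uzoma: £76,000; Perrin: £76,000; Joris: £76,000; Henrik: £76,000; Thandi: £76,000; Cassia: £76,000; Zane: £76,000; Gabor: £76,000; Ines: £76,000; Erik: £76,000; Aditi: £76,000; Kaspar: £76,000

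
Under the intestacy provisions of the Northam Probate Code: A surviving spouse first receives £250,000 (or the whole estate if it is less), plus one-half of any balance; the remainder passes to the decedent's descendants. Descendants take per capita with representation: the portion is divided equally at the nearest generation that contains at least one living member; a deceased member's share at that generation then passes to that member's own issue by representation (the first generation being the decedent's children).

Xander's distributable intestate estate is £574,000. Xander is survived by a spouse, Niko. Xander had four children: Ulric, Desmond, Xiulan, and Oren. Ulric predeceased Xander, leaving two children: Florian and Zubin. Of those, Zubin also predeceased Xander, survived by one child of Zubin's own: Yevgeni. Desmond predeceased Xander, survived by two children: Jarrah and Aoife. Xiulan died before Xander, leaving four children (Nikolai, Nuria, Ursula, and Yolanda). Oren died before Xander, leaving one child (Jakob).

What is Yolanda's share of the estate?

Niko first takes £250,000, leaving a balance of £324,000. Niko then takes one-half of the balance (£162,000), for a total of £412,000. The remaining £162,000 passes to the descendants.
No child survives, so the initial division is made at the grandchildren's generation.
The descendants' portion (£162,000) is divided into 9 shares of £18,000: Florian, Jarrah, Aoife, Nikolai, Nuria, Ursula, Yolanda, and Jakob each take £18,000; Zubin's £18,000 share passes to Zubin's issue.
Zubin's share (£18,000) passes entirely to Yevgeni.

Yolanda receives £18,000.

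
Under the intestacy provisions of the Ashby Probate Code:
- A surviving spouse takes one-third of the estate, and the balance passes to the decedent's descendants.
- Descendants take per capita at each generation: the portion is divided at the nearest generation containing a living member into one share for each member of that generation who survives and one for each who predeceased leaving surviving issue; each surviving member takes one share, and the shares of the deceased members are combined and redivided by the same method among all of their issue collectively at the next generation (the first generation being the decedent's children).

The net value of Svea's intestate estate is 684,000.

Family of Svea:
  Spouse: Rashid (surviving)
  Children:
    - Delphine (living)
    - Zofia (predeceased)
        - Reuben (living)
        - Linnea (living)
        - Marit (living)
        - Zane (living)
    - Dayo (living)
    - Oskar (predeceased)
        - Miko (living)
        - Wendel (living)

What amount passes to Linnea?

Rashid takes one-third of 684,000 = 228,000. The remaining 456,000 passes to the descendants.
The descendants' portion (456,000) is divided at the children's generation into 4 shares of 114,000. Delphine and Dayo each take 114,000. The 2 shares of the deceased (Zofia and Oskar) are combined into a pool of 228,000.
That pool (228,000) is divided at the grandchildren's generation equally among Reuben, Linnea, Marit, Zane, Miko, and Wendel: 38,000 each.

Linnea receives 38,000.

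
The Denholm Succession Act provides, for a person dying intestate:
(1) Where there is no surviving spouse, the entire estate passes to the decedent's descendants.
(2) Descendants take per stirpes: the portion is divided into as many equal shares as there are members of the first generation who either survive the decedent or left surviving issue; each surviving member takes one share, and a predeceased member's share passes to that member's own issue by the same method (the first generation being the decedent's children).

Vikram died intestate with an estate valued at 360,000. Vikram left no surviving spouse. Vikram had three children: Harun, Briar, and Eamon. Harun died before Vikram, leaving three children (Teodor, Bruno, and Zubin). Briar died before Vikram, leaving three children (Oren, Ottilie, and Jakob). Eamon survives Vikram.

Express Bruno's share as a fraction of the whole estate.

The entire 360,000 passes to the descendants.
That amount (360,000) is divided into 3 shares of 120,000: Eamon takes 120,000; Harun's 120,000 share passes to Harun's issue; Briar's 120,000 share passes to Briar's issue.
Harun's share (120,000) is divided into 3 shares of 40,000: Teodor, Bruno, and Zubin each take 40,000.
Briar's share (120,000) is divided into 3 shares of 40,000: Oren, Ottilie, and Jakob each take 40,000.

Bruno receives 1/9 of the estate.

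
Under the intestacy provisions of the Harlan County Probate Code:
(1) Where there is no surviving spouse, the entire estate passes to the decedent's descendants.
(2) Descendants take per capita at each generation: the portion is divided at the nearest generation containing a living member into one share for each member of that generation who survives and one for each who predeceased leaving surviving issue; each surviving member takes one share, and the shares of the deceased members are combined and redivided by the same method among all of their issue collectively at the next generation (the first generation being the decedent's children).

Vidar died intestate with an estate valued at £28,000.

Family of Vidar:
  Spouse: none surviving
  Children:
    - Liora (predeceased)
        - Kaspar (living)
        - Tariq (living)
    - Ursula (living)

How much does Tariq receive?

The entire £28,000 passes to the descendants.
That amount (£28,000) is divided at the children's generation into 2 shares of £14,000. Ursula takes £14,000. The remaining share for the deceased Liora (£14,000) is carried to the next generation.
That pool (£14,000) is divided at the grandchildren's generation equally among Kaspar and Tariq: £7,000 each.

Tariq receives £7,000.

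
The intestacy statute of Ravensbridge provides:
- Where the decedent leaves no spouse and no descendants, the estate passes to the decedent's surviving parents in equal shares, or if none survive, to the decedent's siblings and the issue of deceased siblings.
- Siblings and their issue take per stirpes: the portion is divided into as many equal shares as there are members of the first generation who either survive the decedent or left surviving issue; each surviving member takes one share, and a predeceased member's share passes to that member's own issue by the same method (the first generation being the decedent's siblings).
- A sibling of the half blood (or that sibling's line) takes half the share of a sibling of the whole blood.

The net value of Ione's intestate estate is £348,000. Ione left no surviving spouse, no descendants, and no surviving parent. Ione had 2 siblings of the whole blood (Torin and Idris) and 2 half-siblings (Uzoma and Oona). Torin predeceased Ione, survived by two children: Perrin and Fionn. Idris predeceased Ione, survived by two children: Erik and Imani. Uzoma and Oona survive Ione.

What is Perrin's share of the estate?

The entire £348,000 passes to the siblings and their issue.
Counting each half-blood sibling's line as half a unit, there are 3 units in £348,000, so one unit is £116,000. Whole-blood lines (Torin and Idris) take £116,000 each; half-blood lines (Uzoma and Oona) take £58,000 each.
Torin's share (£116,000) is divided into 2 shares of £58,000: Perrin and Fionn each take £58,000.
Idris's share (£116,000) is divided into 2 shares of £58,000: Erik and Imani each take £58,000.

Perrin receives £58,000.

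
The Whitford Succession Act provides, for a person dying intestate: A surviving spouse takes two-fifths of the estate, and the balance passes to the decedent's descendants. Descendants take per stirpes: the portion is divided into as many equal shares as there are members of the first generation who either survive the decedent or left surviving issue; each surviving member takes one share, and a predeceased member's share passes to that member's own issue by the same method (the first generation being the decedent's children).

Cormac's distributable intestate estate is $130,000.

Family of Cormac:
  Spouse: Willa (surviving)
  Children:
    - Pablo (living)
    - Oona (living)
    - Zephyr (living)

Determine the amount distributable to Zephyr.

Zephyr receives $26,000.

Willa takes two-fifths of $130,000 = $52,000. The remaining $78,000 passes to the descendants.
The descendants' portion ($78,000) is divided into 3 shares of $26,000: Pablo, Oona, and Zephyr each take $26,000.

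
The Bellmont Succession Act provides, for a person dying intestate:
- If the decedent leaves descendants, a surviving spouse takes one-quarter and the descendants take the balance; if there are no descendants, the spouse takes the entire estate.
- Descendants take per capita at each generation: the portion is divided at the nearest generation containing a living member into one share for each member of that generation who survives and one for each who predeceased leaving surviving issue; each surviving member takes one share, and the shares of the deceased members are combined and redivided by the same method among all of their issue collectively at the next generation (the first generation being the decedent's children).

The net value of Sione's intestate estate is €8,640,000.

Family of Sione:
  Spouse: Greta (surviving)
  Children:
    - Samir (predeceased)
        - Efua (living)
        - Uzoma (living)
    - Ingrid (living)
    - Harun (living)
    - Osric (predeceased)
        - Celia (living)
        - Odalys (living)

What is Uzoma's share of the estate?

Uzoma receives €810,000.

Greta takes one-quarter of €8,640,000 = €2,160,000. The remaining €6,480,000 passes to the descendants.
The descendants' portion (€6,480,000) is divided at the children's generation into 4 shares of €1,620,000. Ingrid and Harun each take €1,620,000. The 2 shares of the deceased (Samir and Osric) are combined into a pool of €3,240,000.
That pool (€3,240,000) is divided at the grandchildren's generation equally among Efua, Uzoma, Celia, and Odalys: €810,000 each.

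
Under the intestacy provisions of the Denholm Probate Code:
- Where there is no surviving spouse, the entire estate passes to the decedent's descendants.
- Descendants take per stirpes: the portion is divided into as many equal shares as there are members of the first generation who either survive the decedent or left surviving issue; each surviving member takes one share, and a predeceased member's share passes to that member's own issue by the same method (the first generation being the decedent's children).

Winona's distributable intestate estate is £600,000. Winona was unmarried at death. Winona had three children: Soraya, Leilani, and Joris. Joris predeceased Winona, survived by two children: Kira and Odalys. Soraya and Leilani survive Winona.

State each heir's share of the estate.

Soraya: £200,000; Leilani: £200,000; Kira: £100,000; Odalys: £100,000

The entire £600,000 passes to the descendants.
That amount (£600,000) is divided into 3 shares of £200,000: Soraya and Leilani each take £200,000; Joris's £200,000 share passes to Joris's issue.
Joris's share (£200,000) is divided into 2 shares of £100,000: Kira and Odalys each take £100,000.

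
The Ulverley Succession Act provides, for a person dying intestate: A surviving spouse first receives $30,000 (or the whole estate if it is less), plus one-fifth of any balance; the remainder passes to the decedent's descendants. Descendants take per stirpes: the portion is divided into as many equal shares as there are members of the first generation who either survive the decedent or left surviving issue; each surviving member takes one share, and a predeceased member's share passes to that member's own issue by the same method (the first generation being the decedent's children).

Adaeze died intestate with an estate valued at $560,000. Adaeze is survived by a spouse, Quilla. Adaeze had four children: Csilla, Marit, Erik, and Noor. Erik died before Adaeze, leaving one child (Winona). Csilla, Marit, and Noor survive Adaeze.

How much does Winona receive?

Quilla first takes $30,000, leaving a balance of $530,000. Quilla then takes one-fifth of the balance ($106,000), for a total of $136,000. The remaining $424,000 passes to the descendants.
The descendants' portion ($424,000) is divided into 4 shares of $106,000: Csilla, Marit, and Noor each take $106,000; Erik's $106,000 share passes to Erik's issue.
Erik's share ($106,000) passes entirely to Winona.

Winona receives $106,000.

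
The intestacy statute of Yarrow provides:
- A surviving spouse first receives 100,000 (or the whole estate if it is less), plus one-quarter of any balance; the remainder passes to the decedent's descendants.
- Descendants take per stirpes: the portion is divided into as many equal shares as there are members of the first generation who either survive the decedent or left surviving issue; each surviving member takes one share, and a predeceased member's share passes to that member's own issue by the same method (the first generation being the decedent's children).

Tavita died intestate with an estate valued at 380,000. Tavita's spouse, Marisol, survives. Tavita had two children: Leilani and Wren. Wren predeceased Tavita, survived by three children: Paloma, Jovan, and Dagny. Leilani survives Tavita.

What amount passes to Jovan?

Marisol first takes 100,000, leaving a balance of 280,000. Marisol then takes one-quarter of the balance (70,000), for a total of 170,000. The remaining 210,000 passes to the descendants.
The descendants' portion (210,000) is divided into 2 shares of 105,000: Leilani takes 105,000; Wren's 105,000 share passes to Wren's issue.
Wren's share (105,000) is divided into 3 shares of 35,000: Paloma, Jovan, and Dagny each take 35,000.

Jovan receives 35,000.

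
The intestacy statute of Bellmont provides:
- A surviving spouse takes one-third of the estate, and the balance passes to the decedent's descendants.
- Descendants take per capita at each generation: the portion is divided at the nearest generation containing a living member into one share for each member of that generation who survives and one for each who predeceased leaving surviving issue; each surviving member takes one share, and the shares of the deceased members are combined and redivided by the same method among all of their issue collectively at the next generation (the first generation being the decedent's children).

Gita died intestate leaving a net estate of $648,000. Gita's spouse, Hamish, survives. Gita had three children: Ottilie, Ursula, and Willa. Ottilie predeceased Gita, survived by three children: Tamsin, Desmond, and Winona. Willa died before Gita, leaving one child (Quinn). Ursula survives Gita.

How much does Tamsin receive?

Tamsin receives $72,000.

Hamish takes one-third of $648,000 = $216,000. The remaining $432,000 passes to the descendants.
The descendants' portion ($432,000) is divided at the children's generation into 3 shares of $144,000. Ursula takes $144,000. The 2 shares of the deceased (Ottilie and Willa) are combined into a pool of $288,000.
That pool ($288,000) is divided at the grandchildren's generation equally among Tamsin, Desmond, Winona, and Quinn: $72,000 each.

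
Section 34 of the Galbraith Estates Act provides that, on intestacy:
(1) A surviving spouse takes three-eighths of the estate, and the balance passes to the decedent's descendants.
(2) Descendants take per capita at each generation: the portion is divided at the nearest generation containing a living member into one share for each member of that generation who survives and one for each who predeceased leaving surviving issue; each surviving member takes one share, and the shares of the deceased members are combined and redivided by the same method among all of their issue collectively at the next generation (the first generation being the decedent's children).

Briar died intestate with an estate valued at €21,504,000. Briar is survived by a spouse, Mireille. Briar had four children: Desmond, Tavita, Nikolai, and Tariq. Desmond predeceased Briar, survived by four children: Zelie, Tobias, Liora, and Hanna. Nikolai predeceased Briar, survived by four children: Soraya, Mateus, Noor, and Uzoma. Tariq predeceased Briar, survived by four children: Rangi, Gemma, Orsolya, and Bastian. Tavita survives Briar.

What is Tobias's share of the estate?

Tobias receives €840,000.

Mireille takes three-eighths of €21,504,000 = €8,064,000. The remaining €13,440,000 passes to the descendants.
The descendants' portion (€13,440,000) is divided at the children's generation into 4 shares of €3,360,000. Tavita takes €3,360,000. The 3 shares of the deceased (Desmond, Nikolai, and Tariq) are combined into a pool of €10,080,000.
That pool (€10,080,000) is divided at the grandchildren's generation equally among Zelie, Tobias, Liora, Hanna, Soraya, Mateus, Noor, Uzoma, Rangi, Gemma, Orsolya, and Bastian: €840,000 each.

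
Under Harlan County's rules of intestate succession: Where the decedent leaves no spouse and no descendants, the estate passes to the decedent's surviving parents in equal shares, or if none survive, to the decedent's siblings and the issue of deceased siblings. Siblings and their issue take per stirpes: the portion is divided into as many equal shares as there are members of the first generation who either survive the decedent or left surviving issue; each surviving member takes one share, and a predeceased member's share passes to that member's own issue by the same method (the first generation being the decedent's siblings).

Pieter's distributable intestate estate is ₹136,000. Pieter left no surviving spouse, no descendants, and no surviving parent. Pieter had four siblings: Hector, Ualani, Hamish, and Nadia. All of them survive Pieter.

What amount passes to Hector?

Hector receives ₹34,000.

The entire ₹136,000 passes to the siblings and their issue.
That amount (₹136,000) is divided into 4 shares of ₹34,000: Hector, Ualani, Hamish, and Nadia each take ₹34,000.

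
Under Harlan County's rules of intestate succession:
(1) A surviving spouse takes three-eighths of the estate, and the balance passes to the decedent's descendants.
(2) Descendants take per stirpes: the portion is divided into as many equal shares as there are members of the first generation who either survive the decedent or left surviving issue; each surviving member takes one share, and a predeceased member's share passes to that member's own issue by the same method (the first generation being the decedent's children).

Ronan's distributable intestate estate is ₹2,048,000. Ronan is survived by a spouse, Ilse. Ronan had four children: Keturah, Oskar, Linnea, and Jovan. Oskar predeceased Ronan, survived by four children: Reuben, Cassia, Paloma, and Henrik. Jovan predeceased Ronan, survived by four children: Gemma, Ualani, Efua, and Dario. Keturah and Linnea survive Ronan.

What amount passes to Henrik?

Ilse takes three-eighths of ₹2,048,000 = ₹768,000. The remaining ₹1,280,000 passes to the descendants.
The descendants' portion (₹1,280,000) is divided into 4 shares of ₹320,000: Keturah and Linnea each take ₹320,000; Oskar's ₹320,000 share passes to Oskar's issue; Jovan's ₹320,000 share passes to Jovan's issue.
Oskar's share (₹320,000) is divided into 4 shares of ₹80,000: Reuben, Cassia, Paloma, and Henrik each take ₹80,000.
Jovan's share (₹320,000) is divided into 4 shares of ₹80,000: Gemma, Ualani, Efua, and Dario each take ₹80,000.

Henrik receives ₹80,000.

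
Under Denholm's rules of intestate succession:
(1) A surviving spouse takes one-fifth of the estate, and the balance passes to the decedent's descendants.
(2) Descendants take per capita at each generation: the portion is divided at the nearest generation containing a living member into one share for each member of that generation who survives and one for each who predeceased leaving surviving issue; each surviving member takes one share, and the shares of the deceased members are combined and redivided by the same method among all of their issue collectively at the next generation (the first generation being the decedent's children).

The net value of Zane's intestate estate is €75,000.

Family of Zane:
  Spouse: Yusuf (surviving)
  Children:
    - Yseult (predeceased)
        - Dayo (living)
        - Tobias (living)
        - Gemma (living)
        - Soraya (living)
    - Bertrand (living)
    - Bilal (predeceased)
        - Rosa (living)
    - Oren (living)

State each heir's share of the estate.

Yusuf takes one-fifth of €75,000 = €15,000. The remaining €60,000 passes to the descendants.
The descendants' portion (€60,000) is divided at the children's generation into 4 shares of €15,000. Bertrand and Oren each take €15,000. The 2 shares of the deceased (Yseult and Bilal) are combined into a pool of €30,000.
That pool (€30,000) is divided at the grandchildren's generation equally among Dayo, Tobias, Gemma, Soraya, and Rosa: €6,000 each.

Yusuf: €15,000; Dayo: €6,000; Tobias: €6,000; Gemma: €6,000; Soraya: €6,000; Bertrand: €15,000; Rosa: €6,000; Oren: €15,000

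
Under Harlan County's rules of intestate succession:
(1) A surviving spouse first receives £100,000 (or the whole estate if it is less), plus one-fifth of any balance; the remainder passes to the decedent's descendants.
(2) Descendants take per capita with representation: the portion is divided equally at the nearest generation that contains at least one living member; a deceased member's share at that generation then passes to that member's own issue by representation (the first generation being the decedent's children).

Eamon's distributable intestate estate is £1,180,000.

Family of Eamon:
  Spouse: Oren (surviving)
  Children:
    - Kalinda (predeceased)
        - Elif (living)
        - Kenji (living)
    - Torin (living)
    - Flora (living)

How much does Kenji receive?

Oren first takes £100,000, leaving a balance of £1,080,000. Oren then takes one-fifth of the balance (£216,000), for a total of £316,000. The remaining £864,000 passes to the descendants.
The descendants' portion (£864,000) is divided into 3 shares of £288,000: Torin and Flora each take £288,000; Kalinda's £288,000 share passes to Kalinda's issue.
Kalinda's share (£288,000) is divided into 2 shares of £144,000: Elif and Kenji each take £144,000.

Kenji receives £144,000.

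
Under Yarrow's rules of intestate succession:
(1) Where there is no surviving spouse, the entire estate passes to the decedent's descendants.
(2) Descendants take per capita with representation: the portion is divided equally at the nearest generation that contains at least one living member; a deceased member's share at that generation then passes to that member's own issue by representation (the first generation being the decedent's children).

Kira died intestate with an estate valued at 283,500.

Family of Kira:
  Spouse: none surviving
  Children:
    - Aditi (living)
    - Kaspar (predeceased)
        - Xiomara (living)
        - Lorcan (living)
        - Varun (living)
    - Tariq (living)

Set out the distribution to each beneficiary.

Aditi: 94,500; Xiomara: 31,500; Lorcan: 31,500; Varun: 31,500; Tariq: 94,500

The entire 283,500 passes to the descendants.
That amount (283,500) is divided into 3 shares of 94,500: Aditi and Tariq each take 94,500; Kaspar's 94,500 share passes to Kaspar's issue.
Kaspar's share (94,500) is divided into 3 shares of 31,500: Xiomara, Lorcan, and Varun each take 31,500.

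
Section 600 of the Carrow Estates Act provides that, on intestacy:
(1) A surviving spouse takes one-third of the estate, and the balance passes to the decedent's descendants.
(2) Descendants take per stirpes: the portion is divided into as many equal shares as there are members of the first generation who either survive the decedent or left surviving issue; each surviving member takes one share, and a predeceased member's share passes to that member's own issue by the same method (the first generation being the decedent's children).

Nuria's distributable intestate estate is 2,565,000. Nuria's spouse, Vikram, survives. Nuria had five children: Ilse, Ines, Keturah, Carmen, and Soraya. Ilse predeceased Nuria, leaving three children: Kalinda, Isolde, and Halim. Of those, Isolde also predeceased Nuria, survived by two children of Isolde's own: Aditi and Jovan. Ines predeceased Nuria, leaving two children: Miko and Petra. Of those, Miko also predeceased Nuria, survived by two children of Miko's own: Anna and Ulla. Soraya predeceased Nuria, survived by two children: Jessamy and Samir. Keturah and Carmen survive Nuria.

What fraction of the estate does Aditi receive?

Vikram takes one-third of 2,565,000 = 855,000. The remaining 1,710,000 passes to the descendants.
The descendants' portion (1,710,000) is divided into 5 shares of 342,000: Keturah and Carmen each take 342,000; Ilse's 342,000 share passes to Ilse's issue; Ines's 342,000 share passes to Ines's issue; Soraya's 342,000 share passes to Soraya's issue.
Ilse's share (342,000) is divided into 3 shares of 114,000: Kalinda and Halim each take 114,000; Isolde's 114,000 share passes to Isolde's issue.
Isolde's share (114,000) is divided into 2 shares of 57,000: Aditi and Jovan each take 57,000.
Ines's share (342,000) is divided into 2 shares of 171,000: Petra takes 171,000; Miko's 171,000 share passes to Miko's issue.
Miko's share (171,000) is divided into 2 shares of 85,500: Anna and Ulla each take 85,500.
Soraya's share (342,000) is divided into 2 shares of 171,000: Jessamy and Samir each take 171,000.

Aditi receives 1/45 of the estate.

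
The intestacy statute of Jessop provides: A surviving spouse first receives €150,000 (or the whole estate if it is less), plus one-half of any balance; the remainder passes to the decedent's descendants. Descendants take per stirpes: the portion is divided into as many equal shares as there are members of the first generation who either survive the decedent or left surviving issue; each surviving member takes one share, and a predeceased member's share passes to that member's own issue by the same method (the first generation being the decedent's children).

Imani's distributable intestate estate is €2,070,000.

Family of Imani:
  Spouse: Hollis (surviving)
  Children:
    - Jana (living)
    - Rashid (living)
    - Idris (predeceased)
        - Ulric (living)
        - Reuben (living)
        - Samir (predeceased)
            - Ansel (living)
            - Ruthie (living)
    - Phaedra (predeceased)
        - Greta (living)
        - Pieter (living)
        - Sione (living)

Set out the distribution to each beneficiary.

Hollis: €1,110,000; Jana: €240,000; Rashid: €240,000; Ulric: €80,000; Reuben: €80,000; Ansel: €40,000; Ruthie: €40,000; Greta: €80,000; Pieter: €80,000; Sione: €80,000

Hollis first takes €150,000, leaving a balance of €1,920,000. Hollis then takes one-half of the balance (€960,000), for a total of €1,110,000. The remaining €960,000 passes to the descendants.
The descendants' portion (€960,000) is divided into 4 shares of €240,000: Jana and Rashid each take €240,000; Idris's €240,000 share passes to Idris's issue; Phaedra's €240,000 share passes to Phaedra's issue.
Idris's share (€240,000) is divided into 3 shares of €80,000: Ulric and Reuben each take €80,000; Samir's €80,000 share passes to Samir's issue.
Samir's share (€80,000) is divided into 2 shares of €40,000: Ansel and Ruthie each take €40,000.
Phaedra's share (€240,000) is divided into 3 shares of €80,000: Greta, Pieter, and Sione each take €80,000.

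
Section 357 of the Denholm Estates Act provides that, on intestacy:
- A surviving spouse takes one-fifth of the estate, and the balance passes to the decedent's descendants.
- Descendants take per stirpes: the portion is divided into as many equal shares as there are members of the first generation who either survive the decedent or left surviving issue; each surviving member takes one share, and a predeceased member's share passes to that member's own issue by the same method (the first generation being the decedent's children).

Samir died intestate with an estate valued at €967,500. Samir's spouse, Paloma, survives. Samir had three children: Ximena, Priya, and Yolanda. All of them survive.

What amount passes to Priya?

Paloma takes one-fifth of €967,500 = €193,500. The remaining €774,000 passes to the descendants.
The descendants' portion (€774,000) is divided into 3 shares of €258,000: Ximena, Priya, and Yolanda each take €258,000.

Priya receives €258,000.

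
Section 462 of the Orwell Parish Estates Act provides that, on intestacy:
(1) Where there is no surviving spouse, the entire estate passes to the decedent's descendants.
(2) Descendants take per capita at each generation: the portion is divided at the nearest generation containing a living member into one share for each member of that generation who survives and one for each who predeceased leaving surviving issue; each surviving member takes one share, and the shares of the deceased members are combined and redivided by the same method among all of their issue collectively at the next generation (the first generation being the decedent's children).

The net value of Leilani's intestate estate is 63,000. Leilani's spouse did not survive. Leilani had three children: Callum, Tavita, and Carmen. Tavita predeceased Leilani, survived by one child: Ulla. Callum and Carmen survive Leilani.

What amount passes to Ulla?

Ulla receives 21,000.

The entire 63,000 passes to the descendants.
That amount (63,000) is divided at the children's generation into 3 shares of 21,000. Callum and Carmen each take 21,000. The remaining share for the deceased Tavita (21,000) is carried to the next generation.
That pool (21,000) passes entirely to Ulla, the sole taker at the grandchildren's generation.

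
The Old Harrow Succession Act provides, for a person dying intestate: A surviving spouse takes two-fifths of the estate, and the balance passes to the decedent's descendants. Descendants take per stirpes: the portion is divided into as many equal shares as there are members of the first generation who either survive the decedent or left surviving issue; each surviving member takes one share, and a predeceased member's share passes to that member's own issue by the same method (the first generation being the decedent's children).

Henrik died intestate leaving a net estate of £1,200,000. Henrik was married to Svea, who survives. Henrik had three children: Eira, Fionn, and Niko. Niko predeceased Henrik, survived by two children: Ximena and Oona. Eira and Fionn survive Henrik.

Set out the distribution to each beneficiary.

Svea takes two-fifths of £1,200,000 = £480,000. The remaining £720,000 passes to the descendants.
The descendants' portion (£720,000) is divided into 3 shares of £240,000: Eira and Fionn each take £240,000; Niko's £240,000 share passes to Niko's issue.
Niko's share (£240,000) is divided into 2 shares of £120,000: Ximena and Oona each take £120,000.

Svea: £480,000; Eira: £240,000; Fionn: £240,000; Ximena: £120,000; Oona: £120,000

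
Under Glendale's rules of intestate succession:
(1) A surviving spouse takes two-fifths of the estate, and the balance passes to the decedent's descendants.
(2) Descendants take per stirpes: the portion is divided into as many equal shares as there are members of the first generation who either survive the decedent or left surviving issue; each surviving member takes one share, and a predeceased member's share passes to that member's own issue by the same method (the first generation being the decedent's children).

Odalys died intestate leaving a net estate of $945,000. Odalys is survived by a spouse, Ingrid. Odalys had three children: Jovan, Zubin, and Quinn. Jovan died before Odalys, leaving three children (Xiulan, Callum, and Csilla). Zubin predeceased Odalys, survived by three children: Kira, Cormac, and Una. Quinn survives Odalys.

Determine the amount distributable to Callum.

Callum receives $63,000.

Ingrid takes two-fifths of $945,000 = $378,000. The remaining $567,000 passes to the descendants.
The descendants' portion ($567,000) is divided into 3 shares of $189,000: Quinn takes $189,000; Jovan's $189,000 share passes to Jovan's issue; Zubin's $189,000 share passes to Zubin's issue.
Jovan's share ($189,000) is divided into 3 shares of $63,000: Xiulan, Callum, and Csilla each take $63,000.
Zubin's share ($189,000) is divided into 3 shares of $63,000: Kira, Cormac, and Una each take $63,000.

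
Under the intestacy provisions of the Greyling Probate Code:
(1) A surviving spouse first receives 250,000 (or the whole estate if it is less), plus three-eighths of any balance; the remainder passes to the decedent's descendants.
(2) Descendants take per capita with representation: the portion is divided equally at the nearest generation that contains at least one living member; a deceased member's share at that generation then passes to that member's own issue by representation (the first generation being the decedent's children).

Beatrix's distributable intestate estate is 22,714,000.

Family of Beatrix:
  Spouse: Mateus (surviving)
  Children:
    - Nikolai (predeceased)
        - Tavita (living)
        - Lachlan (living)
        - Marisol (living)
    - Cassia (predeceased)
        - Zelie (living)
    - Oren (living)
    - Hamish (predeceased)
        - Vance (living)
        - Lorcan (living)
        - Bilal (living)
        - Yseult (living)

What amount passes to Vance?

Vance receives 877,500.

Mateus first takes 250,000, leaving a balance of 22,464,000. Mateus then takes three-eighths of the balance (8,424,000), for a total of 8,674,000. The remaining 14,040,000 passes to the descendants.
The descendants' portion (14,040,000) is divided into 4 shares of 3,510,000: Oren takes 3,510,000; Nikolai's 3,510,000 share passes to Nikolai's issue; Cassia's 3,510,000 share passes to Cassia's issue; Hamish's 3,510,000 share passes to Hamish's issue.
Nikolai's share (3,510,000) is divided into 3 shares of 1,170,000: Tavita, Lachlan, and Marisol each take 1,170,000.
Cassia's share (3,510,000) passes entirely to Zelie.
Hamish's share (3,510,000) is divided into 4 shares of 877,500: Vance, Lorcan, Bilal, and Yseult each take 877,500.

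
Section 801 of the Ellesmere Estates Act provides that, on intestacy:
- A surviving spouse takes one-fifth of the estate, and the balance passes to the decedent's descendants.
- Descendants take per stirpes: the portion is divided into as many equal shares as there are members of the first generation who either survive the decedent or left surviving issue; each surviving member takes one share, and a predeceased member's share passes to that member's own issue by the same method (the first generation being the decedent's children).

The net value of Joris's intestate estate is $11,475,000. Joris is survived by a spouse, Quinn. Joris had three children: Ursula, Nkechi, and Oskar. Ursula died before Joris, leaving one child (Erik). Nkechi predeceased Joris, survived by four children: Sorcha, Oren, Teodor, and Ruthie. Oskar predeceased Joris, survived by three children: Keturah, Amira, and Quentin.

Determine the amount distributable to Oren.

Oren receives $765,000.

Quinn takes one-fifth of $11,475,000 = $2,295,000. The remaining $9,180,000 passes to the descendants.
The descendants' portion ($9,180,000) is divided into 3 shares of $3,060,000: Ursula's $3,060,000 share passes to Ursula's issue; Nkechi's $3,060,000 share passes to Nkechi's issue; Oskar's $3,060,000 share passes to Oskar's issue.
Ursula's share ($3,060,000) passes entirely to Erik.
Nkechi's share ($3,060,000) is divided into 4 shares of $765,000: Sorcha, Oren, Teodor, and Ruthie each take $765,000.
Oskar's share ($3,060,000) is divided into 3 shares of $1,020,000: Keturah, Amira, and Quentin each take $1,020,000.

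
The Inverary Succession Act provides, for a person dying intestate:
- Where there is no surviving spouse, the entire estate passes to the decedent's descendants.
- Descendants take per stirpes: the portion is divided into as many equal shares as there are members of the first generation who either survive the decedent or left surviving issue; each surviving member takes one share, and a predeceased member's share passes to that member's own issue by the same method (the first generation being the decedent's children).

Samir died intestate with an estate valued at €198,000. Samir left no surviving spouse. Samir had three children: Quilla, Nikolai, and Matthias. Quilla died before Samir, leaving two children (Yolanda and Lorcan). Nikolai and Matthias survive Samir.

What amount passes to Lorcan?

Lorcan receives €33,000.

The entire €198,000 passes to the descendants.
That amount (€198,000) is divided into 3 shares of €66,000: Nikolai and Matthias each take €66,000; Quilla's €66,000 share passes to Quilla's issue.
Quilla's share (€66,000) is divided into 2 shares of €33,000: Yolanda and Lorcan each take €33,000.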